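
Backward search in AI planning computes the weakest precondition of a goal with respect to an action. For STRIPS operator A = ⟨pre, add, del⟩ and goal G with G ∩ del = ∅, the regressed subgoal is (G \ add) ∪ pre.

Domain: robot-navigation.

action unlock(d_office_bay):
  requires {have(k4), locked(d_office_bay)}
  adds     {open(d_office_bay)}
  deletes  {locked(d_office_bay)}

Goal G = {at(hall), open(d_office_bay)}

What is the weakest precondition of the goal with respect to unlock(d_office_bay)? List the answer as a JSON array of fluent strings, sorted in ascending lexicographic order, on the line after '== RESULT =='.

Compute (G \ add) ∪ pre:
  G ∩ del = {}  (empty — regression defined)
  G \ add = {at(hall), open(d_office_bay)} \ {open(d_office_bay)} = {at(hall)}
  ∪ pre   = {at(hall)} ∪ {have(k4), locked(d_office_bay)}
          = {at(hall), have(k4), locked(d_office_bay)}

== RESULT ==
["at(hall)", "have(k4)", "locked(d_office_bay)"]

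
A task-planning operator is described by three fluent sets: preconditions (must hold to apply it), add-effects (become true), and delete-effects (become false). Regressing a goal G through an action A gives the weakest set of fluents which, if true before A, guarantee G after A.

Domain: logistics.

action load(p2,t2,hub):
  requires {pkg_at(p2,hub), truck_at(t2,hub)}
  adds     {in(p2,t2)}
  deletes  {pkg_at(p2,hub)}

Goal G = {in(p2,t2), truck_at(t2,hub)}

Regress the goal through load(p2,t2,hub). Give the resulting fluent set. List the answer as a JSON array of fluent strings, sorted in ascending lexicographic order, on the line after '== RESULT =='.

Regress:
  G ∩ del = {}  (empty — regression defined)
  G \ add = {in(p2,t2), truck_at(t2,hub)} \ {in(p2,t2)} = {truck_at(t2,hub)}
  ∪ pre   = {truck_at(t2,hub)} ∪ {pkg_at(p2,hub), truck_at(t2,hub)}
          = {pkg_at(p2,hub), truck_at(t2,hub)}

== RESULT ==
["pkg_at(p2,hub)", "truck_at(t2,hub)"]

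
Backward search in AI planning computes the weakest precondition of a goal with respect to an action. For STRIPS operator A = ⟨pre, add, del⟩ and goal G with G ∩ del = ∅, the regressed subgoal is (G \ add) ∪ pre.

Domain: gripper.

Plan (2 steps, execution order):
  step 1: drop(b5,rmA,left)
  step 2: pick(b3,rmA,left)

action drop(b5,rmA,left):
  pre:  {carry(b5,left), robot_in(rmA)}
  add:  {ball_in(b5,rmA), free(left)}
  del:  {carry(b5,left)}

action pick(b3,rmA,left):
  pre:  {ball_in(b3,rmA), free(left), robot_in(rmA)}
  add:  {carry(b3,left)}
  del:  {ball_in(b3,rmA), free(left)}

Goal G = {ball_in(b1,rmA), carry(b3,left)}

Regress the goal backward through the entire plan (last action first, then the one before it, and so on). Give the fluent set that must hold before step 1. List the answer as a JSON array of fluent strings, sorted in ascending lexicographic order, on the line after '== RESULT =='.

Regress step by step:
  through step 2 (pick(b3,rmA,left)): drop {carry(b3,left)}, keep {ball_in(b1,rmA)}, require {ball_in(b3,rmA), free(left), robot_in(rmA)}
    → {ball_in(b1,rmA), ball_in(b3,rmA), free(left), robot_in(rmA)}
  through step 1 (drop(b5,rmA,left)): drop {free(left)}, keep {ball_in(b1,rmA), ball_in(b3,rmA), robot_in(rmA)}, require {carry(b5,left), robot_in(rmA)}
    → {ball_in(b1,rmA), ball_in(b3,rmA), carry(b5,left), robot_in(rmA)}

== RESULT ==
["ball_in(b1,rmA)", "ball_in(b3,rmA)", "carry(b5,left)", "robot_in(rmA)"]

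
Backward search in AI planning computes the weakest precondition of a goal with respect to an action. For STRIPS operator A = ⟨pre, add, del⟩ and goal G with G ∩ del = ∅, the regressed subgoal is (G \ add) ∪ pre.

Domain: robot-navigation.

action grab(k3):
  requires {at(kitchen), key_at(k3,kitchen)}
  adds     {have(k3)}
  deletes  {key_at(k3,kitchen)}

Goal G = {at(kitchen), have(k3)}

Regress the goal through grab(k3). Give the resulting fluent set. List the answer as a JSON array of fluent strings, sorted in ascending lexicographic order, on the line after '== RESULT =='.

Regress:
  G ∩ del = {}  (empty — regression defined)
  G \ add = {at(kitchen), have(k3)} \ {have(k3)} = {at(kitchen)}
  ∪ pre   = {at(kitchen)} ∪ {at(kitchen), key_at(k3,kitchen)}
          = {at(kitchen), key_at(k3,kitchen)}

== RESULT ==
["at(kitchen)", "key_at(k3,kitchen)"]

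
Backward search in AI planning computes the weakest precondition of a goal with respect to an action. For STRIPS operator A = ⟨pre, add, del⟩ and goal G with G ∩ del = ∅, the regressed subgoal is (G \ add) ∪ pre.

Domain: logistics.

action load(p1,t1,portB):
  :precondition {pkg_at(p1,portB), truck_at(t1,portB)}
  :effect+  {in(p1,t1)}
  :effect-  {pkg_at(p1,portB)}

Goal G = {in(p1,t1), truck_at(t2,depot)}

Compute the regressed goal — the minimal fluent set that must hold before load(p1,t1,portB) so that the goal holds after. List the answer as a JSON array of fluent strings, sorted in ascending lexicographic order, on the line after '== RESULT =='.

Compute (G \ add) ∪ pre:
  G ∩ del = {}  (empty — regression defined)
  G \ add = {in(p1,t1), truck_at(t2,depot)} \ {in(p1,t1)} = {truck_at(t2,depot)}
  ∪ pre   = {truck_at(t2,depot)} ∪ {pkg_at(p1,portB), truck_at(t1,portB)}
          = {pkg_at(p1,portB), truck_at(t1,portB), truck_at(t2,depot)}

== RESULT ==
["pkg_at(p1,portB)", "truck_at(t1,portB)", "truck_at(t2,depot)"]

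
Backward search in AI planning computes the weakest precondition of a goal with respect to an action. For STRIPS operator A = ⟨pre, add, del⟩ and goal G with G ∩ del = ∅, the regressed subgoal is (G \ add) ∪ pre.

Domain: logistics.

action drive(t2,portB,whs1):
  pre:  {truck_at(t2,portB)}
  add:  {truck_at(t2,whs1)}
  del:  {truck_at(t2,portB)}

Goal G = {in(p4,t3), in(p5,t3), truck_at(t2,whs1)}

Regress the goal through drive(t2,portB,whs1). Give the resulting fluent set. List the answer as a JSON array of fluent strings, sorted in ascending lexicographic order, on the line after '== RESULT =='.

Regress:
  G ∩ del = {}  (empty — regression defined)
  G \ add = {in(p4,t3), in(p5,t3), truck_at(t2,whs1)} \ {truck_at(t2,whs1)} = {in(p4,t3), in(p5,t3)}
  ∪ pre   = {in(p4,t3), in(p5,t3)} ∪ {truck_at(t2,portB)}
          = {in(p4,t3), in(p5,t3), truck_at(t2,portB)}

== RESULT ==
["in(p4,t3)", "in(p5,t3)", "truck_at(t2,portB)"]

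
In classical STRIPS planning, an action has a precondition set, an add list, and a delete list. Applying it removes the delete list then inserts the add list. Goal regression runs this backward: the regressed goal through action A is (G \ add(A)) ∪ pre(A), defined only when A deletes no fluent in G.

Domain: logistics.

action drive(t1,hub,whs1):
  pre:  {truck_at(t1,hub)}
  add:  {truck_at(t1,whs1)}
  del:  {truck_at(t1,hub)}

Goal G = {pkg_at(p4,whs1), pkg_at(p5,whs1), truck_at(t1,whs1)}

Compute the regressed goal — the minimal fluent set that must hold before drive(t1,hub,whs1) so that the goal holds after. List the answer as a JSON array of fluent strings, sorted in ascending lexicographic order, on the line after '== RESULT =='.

Regress:
  G ∩ del = {}  (empty — regression defined)
  G \ add = {pkg_at(p4,whs1), pkg_at(p5,whs1), truck_at(t1,whs1)} \ {truck_at(t1,whs1)} = {pkg_at(p4,whs1), pkg_at(p5,whs1)}
  ∪ pre   = {pkg_at(p4,whs1), pkg_at(p5,whs1)} ∪ {truck_at(t1,hub)}
          = {pkg_at(p4,whs1), pkg_at(p5,whs1), truck_at(t1,hub)}

== RESULT ==
["pkg_at(p4,whs1)", "pkg_at(p5,whs1)", "truck_at(t1,hub)"]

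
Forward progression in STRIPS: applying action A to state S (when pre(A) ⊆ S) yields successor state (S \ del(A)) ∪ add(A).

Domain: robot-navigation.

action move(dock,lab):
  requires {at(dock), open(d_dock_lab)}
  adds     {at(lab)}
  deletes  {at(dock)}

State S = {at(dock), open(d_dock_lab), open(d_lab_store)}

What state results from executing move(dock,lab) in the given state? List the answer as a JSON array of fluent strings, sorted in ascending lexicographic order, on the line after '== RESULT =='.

Progress:
  pre ⊆ S: {at(dock), open(d_dock_lab)} ⊆ S  — applicable
  S \ del = {open(d_dock_lab), open(d_lab_store)}
  ∪ add   = {at(lab), open(d_dock_lab), open(d_lab_store)}

== RESULT ==
["at(lab)", "open(d_dock_lab)", "open(d_lab_store)"]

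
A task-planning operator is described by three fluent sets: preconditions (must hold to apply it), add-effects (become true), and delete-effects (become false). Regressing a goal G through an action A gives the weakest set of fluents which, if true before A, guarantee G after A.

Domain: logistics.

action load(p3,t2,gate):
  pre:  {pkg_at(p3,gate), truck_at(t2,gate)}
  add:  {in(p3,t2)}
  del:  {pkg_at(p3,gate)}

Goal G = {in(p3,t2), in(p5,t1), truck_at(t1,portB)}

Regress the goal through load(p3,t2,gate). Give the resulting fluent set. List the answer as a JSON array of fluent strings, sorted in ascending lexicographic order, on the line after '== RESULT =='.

Regress:
  G ∩ del = {}  (empty — regression defined)
  G \ add = {in(p3,t2), in(p5,t1), truck_at(t1,portB)} \ {in(p3,t2)} = {in(p5,t1), truck_at(t1,portB)}
  ∪ pre   = {in(p5,t1), truck_at(t1,portB)} ∪ {pkg_at(p3,gate), truck_at(t2,gate)}
          = {in(p5,t1), pkg_at(p3,gate), truck_at(t1,portB), truck_at(t2,gate)}

== RESULT ==
["in(p5,t1)", "pkg_at(p3,gate)", "truck_at(t1,portB)", "truck_at(t2,gate)"]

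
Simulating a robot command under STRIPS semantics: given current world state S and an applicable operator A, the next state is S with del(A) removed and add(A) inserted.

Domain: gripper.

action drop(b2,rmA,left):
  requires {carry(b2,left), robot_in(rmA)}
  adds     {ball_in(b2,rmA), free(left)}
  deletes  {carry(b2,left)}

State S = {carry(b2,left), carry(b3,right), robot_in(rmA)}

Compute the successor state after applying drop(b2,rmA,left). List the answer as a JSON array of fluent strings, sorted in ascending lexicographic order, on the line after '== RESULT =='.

Compute (S \ del) ∪ add:
  pre ⊆ S: {carry(b2,left), robot_in(rmA)} ⊆ S  — applicable
  S \ del = {carry(b3,right), robot_in(rmA)}
  ∪ add   = {ball_in(b2,rmA), carry(b3,right), free(left), robot_in(rmA)}

== RESULT ==
["ball_in(b2,rmA)", "carry(b3,right)", "free(left)", "robot_in(rmA)"]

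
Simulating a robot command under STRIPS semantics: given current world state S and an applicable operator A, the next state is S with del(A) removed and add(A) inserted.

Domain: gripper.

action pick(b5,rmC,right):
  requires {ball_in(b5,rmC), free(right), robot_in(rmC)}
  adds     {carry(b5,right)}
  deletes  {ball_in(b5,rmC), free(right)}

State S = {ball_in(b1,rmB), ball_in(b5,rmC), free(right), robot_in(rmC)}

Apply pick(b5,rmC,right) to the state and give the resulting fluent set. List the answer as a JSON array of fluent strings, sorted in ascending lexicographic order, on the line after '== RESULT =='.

Compute (S \ del) ∪ add:
  pre ⊆ S: {ball_in(b5,rmC), free(right), robot_in(rmC)} ⊆ S  — applicable
  S \ del = {ball_in(b1,rmB), robot_in(rmC)}
  ∪ add   = {ball_in(b1,rmB), carry(b5,right), robot_in(rmC)}

== RESULT ==
["ball_in(b1,rmB)", "carry(b5,right)", "robot_in(rmC)"]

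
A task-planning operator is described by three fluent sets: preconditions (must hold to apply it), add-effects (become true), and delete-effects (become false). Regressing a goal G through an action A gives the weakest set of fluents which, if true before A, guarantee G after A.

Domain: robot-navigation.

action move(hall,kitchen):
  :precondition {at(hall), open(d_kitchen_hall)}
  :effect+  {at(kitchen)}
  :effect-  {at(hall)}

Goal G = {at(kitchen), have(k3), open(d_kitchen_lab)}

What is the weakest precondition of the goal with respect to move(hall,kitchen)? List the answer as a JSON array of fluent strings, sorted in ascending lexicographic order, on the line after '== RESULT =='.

Regress:
  G ∩ del = {}  (empty — regression defined)
  G \ add = {at(kitchen), have(k3), open(d_kitchen_lab)} \ {at(kitchen)} = {have(k3), open(d_kitchen_lab)}
  ∪ pre   = {have(k3), open(d_kitchen_lab)} ∪ {at(hall), open(d_kitchen_hall)}
          = {at(hall), have(k3), open(d_kitchen_hall), open(d_kitchen_lab)}

== RESULT ==
["at(hall)", "have(k3)", "open(d_kitchen_hall)", "open(d_kitchen_lab)"]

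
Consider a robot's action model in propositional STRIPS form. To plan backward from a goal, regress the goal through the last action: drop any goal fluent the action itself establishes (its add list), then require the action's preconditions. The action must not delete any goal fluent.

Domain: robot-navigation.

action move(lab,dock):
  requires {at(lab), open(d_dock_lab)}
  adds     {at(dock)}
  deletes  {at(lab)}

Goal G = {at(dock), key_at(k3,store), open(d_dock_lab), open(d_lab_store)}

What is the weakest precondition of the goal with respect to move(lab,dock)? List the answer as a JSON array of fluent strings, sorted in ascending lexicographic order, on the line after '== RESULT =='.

Regress:
  G ∩ del = {}  (empty — regression defined)
  G \ add = {at(dock), key_at(k3,store), open(d_dock_lab), open(d_lab_store)} \ {at(dock)} = {key_at(k3,store), open(d_dock_lab), open(d_lab_store)}
  ∪ pre   = {key_at(k3,store), open(d_dock_lab), open(d_lab_store)} ∪ {at(lab), open(d_dock_lab)}
          = {at(lab), key_at(k3,store), open(d_dock_lab), open(d_lab_store)}

== RESULT ==
["at(lab)", "key_at(k3,store)", "open(d_dock_lab)", "open(d_lab_store)"]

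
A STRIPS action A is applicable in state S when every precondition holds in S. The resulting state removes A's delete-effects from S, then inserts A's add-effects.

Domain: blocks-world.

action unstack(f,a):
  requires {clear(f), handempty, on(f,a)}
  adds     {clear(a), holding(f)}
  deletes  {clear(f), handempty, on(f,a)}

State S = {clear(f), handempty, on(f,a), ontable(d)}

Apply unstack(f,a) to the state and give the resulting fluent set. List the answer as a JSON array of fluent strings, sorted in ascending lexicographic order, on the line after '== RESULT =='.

Compute (S \ del) ∪ add:
  pre ⊆ S: {clear(f), handempty, on(f,a)} ⊆ S  — applicable
  S \ del = {ontable(d)}
  ∪ add   = {clear(a), holding(f), ontable(d)}

== RESULT ==
["clear(a)", "holding(f)", "ontable(d)"]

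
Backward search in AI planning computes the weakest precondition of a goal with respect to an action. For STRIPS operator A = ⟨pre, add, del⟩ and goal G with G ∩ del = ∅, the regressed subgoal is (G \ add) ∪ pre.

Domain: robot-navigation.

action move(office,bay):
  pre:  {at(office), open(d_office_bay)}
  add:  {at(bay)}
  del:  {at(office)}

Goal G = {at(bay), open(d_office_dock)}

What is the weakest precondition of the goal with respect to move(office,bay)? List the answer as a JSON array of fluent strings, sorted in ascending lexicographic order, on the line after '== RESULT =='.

Compute (G \ add) ∪ pre:
  G ∩ del = {}  (empty — regression defined)
  G \ add = {at(bay), open(d_office_dock)} \ {at(bay)} = {open(d_office_dock)}
  ∪ pre   = {open(d_office_dock)} ∪ {at(office), open(d_office_bay)}
          = {at(office), open(d_office_bay), open(d_office_dock)}

== RESULT ==
["at(office)", "open(d_office_bay)", "open(d_office_dock)"]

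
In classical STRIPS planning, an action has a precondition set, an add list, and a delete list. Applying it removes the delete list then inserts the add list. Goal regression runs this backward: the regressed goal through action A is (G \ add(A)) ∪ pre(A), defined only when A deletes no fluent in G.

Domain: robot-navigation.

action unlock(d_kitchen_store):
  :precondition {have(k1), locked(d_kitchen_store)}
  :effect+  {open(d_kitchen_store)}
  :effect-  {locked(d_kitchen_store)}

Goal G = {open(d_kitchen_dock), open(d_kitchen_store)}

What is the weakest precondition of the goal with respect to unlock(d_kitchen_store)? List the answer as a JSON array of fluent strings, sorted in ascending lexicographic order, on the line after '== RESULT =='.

Regress:
  G ∩ del = {}  (empty — regression defined)
  G \ add = {open(d_kitchen_dock), open(d_kitchen_store)} \ {open(d_kitchen_store)} = {open(d_kitchen_dock)}
  ∪ pre   = {open(d_kitchen_dock)} ∪ {have(k1), locked(d_kitchen_store)}
          = {have(k1), locked(d_kitchen_store), open(d_kitchen_dock)}

== RESULT ==
["have(k1)", "locked(d_kitchen_store)", "open(d_kitchen_dock)"]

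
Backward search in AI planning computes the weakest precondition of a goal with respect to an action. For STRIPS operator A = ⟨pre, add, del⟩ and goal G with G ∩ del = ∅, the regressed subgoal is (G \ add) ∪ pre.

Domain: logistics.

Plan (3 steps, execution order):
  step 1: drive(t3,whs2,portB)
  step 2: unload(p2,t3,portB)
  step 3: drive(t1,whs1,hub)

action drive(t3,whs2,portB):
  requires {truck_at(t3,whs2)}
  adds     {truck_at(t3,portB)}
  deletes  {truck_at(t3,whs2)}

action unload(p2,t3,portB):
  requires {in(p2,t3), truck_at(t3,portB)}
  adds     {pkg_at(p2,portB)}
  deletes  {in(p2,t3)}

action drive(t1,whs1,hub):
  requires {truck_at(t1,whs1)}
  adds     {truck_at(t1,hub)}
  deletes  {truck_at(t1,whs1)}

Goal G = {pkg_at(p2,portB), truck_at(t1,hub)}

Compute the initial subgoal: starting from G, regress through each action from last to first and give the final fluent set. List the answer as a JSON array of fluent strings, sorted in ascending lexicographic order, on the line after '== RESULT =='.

Regress step by step:
  through step 3 (drive(t1,whs1,hub)): drop {truck_at(t1,hub)}, keep {pkg_at(p2,portB)}, require {truck_at(t1,whs1)}
    → {pkg_at(p2,portB), truck_at(t1,whs1)}
  through step 2 (unload(p2,t3,portB)): drop {pkg_at(p2,portB)}, keep {truck_at(t1,whs1)}, require {in(p2,t3), truck_at(t3,portB)}
    → {in(p2,t3), truck_at(t1,whs1), truck_at(t3,portB)}
  through step 1 (drive(t3,whs2,portB)): drop {truck_at(t3,portB)}, keep {in(p2,t3), truck_at(t1,whs1)}, require {truck_at(t3,whs2)}
    → {in(p2,t3), truck_at(t1,whs1), truck_at(t3,whs2)}

== RESULT ==
["in(p2,t3)", "truck_at(t1,whs1)", "truck_at(t3,whs2)"]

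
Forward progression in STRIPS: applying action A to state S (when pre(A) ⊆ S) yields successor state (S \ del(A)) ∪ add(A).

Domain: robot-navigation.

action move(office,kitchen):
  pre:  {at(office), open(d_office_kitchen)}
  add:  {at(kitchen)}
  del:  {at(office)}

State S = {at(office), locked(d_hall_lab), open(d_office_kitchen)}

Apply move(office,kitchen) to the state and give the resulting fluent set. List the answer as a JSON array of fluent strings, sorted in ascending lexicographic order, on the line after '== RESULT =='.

Progress:
  pre ⊆ S: {at(office), open(d_office_kitchen)} ⊆ S  — applicable
  S \ del = {locked(d_hall_lab), open(d_office_kitchen)}
  ∪ add   = {at(kitchen), locked(d_hall_lab), open(d_office_kitchen)}

== RESULT ==
["at(kitchen)", "locked(d_hall_lab)", "open(d_office_kitchen)"]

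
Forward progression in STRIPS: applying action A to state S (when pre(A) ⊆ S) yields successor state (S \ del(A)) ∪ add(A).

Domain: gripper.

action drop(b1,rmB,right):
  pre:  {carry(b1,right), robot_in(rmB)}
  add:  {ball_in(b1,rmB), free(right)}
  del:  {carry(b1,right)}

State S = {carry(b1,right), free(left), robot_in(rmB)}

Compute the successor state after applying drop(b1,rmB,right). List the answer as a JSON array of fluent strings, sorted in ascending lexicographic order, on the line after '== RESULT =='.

Compute (S \ del) ∪ add:
  pre ⊆ S: {carry(b1,right), robot_in(rmB)} ⊆ S  — applicable
  S \ del = {free(left), robot_in(rmB)}
  ∪ add   = {ball_in(b1,rmB), free(left), free(right), robot_in(rmB)}

== RESULT ==
["ball_in(b1,rmB)", "free(left)", "free(right)", "robot_in(rmB)"]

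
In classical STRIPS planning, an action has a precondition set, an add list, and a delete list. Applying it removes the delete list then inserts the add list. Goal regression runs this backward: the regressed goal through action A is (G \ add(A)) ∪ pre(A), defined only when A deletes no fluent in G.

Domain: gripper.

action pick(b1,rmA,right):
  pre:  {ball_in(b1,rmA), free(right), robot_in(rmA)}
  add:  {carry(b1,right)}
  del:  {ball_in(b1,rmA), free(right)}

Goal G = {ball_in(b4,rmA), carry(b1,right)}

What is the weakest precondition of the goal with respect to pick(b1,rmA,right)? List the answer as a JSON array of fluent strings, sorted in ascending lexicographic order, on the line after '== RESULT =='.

Regress:
  G ∩ del = {}  (empty — regression defined)
  G \ add = {ball_in(b4,rmA), carry(b1,right)} \ {carry(b1,right)} = {ball_in(b4,rmA)}
  ∪ pre   = {ball_in(b4,rmA)} ∪ {ball_in(b1,rmA), free(right), robot_in(rmA)}
          = {ball_in(b1,rmA), ball_in(b4,rmA), free(right), robot_in(rmA)}

== RESULT ==
["ball_in(b1,rmA)", "ball_in(b4,rmA)", "free(right)", "robot_in(rmA)"]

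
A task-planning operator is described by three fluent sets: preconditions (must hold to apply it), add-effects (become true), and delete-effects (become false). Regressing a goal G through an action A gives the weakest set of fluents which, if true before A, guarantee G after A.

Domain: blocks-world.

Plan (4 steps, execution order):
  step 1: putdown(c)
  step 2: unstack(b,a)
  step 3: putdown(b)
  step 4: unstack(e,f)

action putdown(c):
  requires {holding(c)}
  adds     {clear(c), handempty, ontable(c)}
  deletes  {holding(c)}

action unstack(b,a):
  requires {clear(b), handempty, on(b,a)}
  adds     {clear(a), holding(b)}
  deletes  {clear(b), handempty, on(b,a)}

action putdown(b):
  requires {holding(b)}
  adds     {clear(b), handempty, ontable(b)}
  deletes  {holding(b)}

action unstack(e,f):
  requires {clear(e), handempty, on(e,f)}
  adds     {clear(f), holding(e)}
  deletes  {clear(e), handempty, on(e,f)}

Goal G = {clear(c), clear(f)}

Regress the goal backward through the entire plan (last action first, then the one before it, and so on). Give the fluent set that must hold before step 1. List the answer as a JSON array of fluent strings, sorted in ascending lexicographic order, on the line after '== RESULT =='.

Work backward from the goal:
  through step 4 (unstack(e,f)): drop {clear(f)}, keep {clear(c)}, require {clear(e), handempty, on(e,f)}
    → {clear(c), clear(e), handempty, on(e,f)}
  through step 3 (putdown(b)): drop {handempty}, keep {clear(c), clear(e), on(e,f)}, require {holding(b)}
    → {clear(c), clear(e), holding(b), on(e,f)}
  through step 2 (unstack(b,a)): drop {holding(b)}, keep {clear(c), clear(e), on(e,f)}, require {clear(b), handempty, on(b,a)}
    → {clear(b), clear(c), clear(e), handempty, on(b,a), on(e,f)}
  through step 1 (putdown(c)): drop {clear(c), handempty}, keep {clear(b), clear(e), on(b,a), on(e,f)}, require {holding(c)}
    → {clear(b), clear(e), holding(c), on(b,a), on(e,f)}

== RESULT ==
["clear(b)", "clear(e)", "holding(c)", "on(b,a)", "on(e,f)"]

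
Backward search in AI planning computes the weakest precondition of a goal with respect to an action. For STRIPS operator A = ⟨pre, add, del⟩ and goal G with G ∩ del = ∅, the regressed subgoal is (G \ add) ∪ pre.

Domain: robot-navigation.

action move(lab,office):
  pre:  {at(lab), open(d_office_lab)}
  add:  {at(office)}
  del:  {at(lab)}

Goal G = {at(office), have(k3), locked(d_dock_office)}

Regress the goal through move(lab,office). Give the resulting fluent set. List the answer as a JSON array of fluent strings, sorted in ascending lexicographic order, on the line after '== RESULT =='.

Regress:
  G ∩ del = {}  (empty — regression defined)
  G \ add = {at(office), have(k3), locked(d_dock_office)} \ {at(office)} = {have(k3), locked(d_dock_office)}
  ∪ pre   = {have(k3), locked(d_dock_office)} ∪ {at(lab), open(d_office_lab)}
          = {at(lab), have(k3), locked(d_dock_office), open(d_office_lab)}

== RESULT ==
["at(lab)", "have(k3)", "locked(d_dock_office)", "open(d_office_lab)"]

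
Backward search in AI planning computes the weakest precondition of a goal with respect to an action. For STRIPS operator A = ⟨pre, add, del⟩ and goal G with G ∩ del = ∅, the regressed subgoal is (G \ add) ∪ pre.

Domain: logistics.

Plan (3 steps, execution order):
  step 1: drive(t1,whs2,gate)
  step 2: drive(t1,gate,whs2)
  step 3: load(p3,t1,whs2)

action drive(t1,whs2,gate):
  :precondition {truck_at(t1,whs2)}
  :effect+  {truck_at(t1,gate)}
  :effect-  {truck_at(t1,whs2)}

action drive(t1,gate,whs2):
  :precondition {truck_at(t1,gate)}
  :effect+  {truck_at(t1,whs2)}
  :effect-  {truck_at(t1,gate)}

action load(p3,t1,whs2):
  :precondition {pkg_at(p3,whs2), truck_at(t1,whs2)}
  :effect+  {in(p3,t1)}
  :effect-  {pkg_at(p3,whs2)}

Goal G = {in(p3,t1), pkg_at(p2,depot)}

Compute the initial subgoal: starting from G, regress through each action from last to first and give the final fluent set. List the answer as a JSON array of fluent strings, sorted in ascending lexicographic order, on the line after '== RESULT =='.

Regress step by step:
  through step 3 (load(p3,t1,whs2)): drop {in(p3,t1)}, keep {pkg_at(p2,depot)}, require {pkg_at(p3,whs2), truck_at(t1,whs2)}
    → {pkg_at(p2,depot), pkg_at(p3,whs2), truck_at(t1,whs2)}
  through step 2 (drive(t1,gate,whs2)): drop {truck_at(t1,whs2)}, keep {pkg_at(p2,depot), pkg_at(p3,whs2)}, require {truck_at(t1,gate)}
    → {pkg_at(p2,depot), pkg_at(p3,whs2), truck_at(t1,gate)}
  through step 1 (drive(t1,whs2,gate)): drop {truck_at(t1,gate)}, keep {pkg_at(p2,depot), pkg_at(p3,whs2)}, require {truck_at(t1,whs2)}
    → {pkg_at(p2,depot), pkg_at(p3,whs2), truck_at(t1,whs2)}

== RESULT ==
["pkg_at(p2,depot)", "pkg_at(p3,whs2)", "truck_at(t1,whs2)"]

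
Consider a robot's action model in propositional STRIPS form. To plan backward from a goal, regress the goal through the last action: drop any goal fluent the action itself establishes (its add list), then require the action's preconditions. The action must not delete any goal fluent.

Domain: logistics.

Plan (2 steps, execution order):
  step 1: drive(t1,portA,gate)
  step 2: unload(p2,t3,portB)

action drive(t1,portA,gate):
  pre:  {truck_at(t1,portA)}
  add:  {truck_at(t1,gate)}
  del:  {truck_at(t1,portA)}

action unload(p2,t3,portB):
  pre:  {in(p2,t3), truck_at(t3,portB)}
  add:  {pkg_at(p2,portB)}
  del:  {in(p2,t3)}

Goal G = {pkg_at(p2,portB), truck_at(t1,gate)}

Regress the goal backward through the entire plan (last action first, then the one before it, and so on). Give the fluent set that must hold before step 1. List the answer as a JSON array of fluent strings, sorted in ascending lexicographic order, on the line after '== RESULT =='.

Regress step by step:
  through step 2 (unload(p2,t3,portB)): drop {pkg_at(p2,portB)}, keep {truck_at(t1,gate)}, require {in(p2,t3), truck_at(t3,portB)}
    → {in(p2,t3), truck_at(t1,gate), truck_at(t3,portB)}
  through step 1 (drive(t1,portA,gate)): drop {truck_at(t1,gate)}, keep {in(p2,t3), truck_at(t3,portB)}, require {truck_at(t1,portA)}
    → {in(p2,t3), truck_at(t1,portA), truck_at(t3,portB)}

== RESULT ==
["in(p2,t3)", "truck_at(t1,portA)", "truck_at(t3,portB)"]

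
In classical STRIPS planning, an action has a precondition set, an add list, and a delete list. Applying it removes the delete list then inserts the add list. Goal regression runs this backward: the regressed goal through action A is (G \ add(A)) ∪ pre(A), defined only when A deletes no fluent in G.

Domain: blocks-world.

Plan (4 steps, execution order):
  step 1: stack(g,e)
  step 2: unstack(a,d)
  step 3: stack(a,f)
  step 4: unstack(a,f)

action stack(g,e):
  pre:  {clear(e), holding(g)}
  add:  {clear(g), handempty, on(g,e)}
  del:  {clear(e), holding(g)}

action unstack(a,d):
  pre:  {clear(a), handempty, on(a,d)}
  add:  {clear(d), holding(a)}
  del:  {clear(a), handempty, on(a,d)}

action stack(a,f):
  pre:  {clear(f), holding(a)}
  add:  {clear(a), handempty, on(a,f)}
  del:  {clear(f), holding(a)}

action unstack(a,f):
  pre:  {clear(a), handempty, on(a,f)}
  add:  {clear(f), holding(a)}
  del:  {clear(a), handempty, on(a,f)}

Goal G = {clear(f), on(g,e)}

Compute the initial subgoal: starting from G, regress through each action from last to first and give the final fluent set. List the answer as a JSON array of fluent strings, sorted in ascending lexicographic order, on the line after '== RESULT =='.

Work backward from the goal:
  through step 4 (unstack(a,f)): drop {clear(f)}, keep {on(g,e)}, require {clear(a), handempty, on(a,f)}
    → {clear(a), handempty, on(a,f), on(g,e)}
  through step 3 (stack(a,f)): drop {clear(a), handempty, on(a,f)}, keep {on(g,e)}, require {clear(f), holding(a)}
    → {clear(f), holding(a), on(g,e)}
  through step 2 (unstack(a,d)): drop {holding(a)}, keep {clear(f), on(g,e)}, require {clear(a), handempty, on(a,d)}
    → {clear(a), clear(f), handempty, on(a,d), on(g,e)}
  through step 1 (stack(g,e)): drop {handempty, on(g,e)}, keep {clear(a), clear(f), on(a,d)}, require {clear(e), holding(g)}
    → {clear(a), clear(e), clear(f), holding(g), on(a,d)}

== RESULT ==
["clear(a)", "clear(e)", "clear(f)", "holding(g)", "on(a,d)"]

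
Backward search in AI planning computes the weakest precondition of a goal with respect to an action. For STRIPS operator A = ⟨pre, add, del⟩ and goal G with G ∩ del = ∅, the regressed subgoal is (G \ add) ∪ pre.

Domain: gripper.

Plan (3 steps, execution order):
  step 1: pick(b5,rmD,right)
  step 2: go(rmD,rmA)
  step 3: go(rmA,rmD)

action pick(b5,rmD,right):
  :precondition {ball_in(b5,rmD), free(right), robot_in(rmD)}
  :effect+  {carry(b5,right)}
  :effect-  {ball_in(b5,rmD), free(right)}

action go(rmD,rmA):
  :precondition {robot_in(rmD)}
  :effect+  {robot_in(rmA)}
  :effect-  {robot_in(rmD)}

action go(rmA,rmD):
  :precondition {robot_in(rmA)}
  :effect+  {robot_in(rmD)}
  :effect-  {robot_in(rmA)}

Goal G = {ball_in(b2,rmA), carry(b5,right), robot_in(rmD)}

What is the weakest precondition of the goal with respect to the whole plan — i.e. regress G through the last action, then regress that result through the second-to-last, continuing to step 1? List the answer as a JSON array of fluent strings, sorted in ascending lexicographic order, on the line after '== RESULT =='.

Work backward from the goal:
  through step 3 (go(rmA,rmD)): drop {robot_in(rmD)}, keep {ball_in(b2,rmA), carry(b5,right)}, require {robot_in(rmA)}
    → {ball_in(b2,rmA), carry(b5,right), robot_in(rmA)}
  through step 2 (go(rmD,rmA)): drop {robot_in(rmA)}, keep {ball_in(b2,rmA), carry(b5,right)}, require {robot_in(rmD)}
    → {ball_in(b2,rmA), carry(b5,right), robot_in(rmD)}
  through step 1 (pick(b5,rmD,right)): drop {carry(b5,right)}, keep {ball_in(b2,rmA), robot_in(rmD)}, require {ball_in(b5,rmD), free(right), robot_in(rmD)}
    → {ball_in(b2,rmA), ball_in(b5,rmD), free(right), robot_in(rmD)}

== RESULT ==
["ball_in(b2,rmA)", "ball_in(b5,rmD)", "free(right)", "robot_in(rmD)"]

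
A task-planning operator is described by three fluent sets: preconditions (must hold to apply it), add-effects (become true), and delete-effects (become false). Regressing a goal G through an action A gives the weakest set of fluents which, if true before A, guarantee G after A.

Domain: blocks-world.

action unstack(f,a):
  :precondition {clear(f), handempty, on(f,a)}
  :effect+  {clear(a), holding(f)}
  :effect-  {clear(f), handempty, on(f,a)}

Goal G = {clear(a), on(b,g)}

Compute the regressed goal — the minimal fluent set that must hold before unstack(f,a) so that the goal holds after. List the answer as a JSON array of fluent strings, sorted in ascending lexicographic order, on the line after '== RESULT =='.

Regress:
  G ∩ del = {}  (empty — regression defined)
  G \ add = {clear(a), on(b,g)} \ {clear(a), holding(f)} = {on(b,g)}
  ∪ pre   = {on(b,g)} ∪ {clear(f), handempty, on(f,a)}
          = {clear(f), handempty, on(b,g), on(f,a)}

== RESULT ==
["clear(f)", "handempty", "on(b,g)", "on(f,a)"]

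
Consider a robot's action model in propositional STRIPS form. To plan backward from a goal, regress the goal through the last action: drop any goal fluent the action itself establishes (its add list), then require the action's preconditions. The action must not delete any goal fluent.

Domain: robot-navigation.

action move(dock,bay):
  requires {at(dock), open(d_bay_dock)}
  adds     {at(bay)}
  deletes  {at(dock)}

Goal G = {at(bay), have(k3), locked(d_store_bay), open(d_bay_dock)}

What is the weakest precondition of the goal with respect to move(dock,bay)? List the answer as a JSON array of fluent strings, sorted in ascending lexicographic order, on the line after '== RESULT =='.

Compute (G \ add) ∪ pre:
  G ∩ del = {}  (empty — regression defined)
  G \ add = {at(bay), have(k3), locked(d_store_bay), open(d_bay_dock)} \ {at(bay)} = {have(k3), locked(d_store_bay), open(d_bay_dock)}
  ∪ pre   = {have(k3), locked(d_store_bay), open(d_bay_dock)} ∪ {at(dock), open(d_bay_dock)}
          = {at(dock), have(k3), locked(d_store_bay), open(d_bay_dock)}

== RESULT ==
["at(dock)", "have(k3)", "locked(d_store_bay)", "open(d_bay_dock)"]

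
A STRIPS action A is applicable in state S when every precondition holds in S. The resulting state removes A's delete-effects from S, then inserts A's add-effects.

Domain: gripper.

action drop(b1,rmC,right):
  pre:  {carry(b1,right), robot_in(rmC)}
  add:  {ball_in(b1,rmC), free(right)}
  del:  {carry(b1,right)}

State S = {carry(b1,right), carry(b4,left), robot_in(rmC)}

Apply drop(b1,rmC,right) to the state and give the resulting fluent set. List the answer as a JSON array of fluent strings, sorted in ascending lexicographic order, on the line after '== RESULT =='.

Compute (S \ del) ∪ add:
  pre ⊆ S: {carry(b1,right), robot_in(rmC)} ⊆ S  — applicable
  S \ del = {carry(b4,left), robot_in(rmC)}
  ∪ add   = {ball_in(b1,rmC), carry(b4,left), free(right), robot_in(rmC)}

== RESULT ==
["ball_in(b1,rmC)", "carry(b4,left)", "free(right)", "robot_in(rmC)"]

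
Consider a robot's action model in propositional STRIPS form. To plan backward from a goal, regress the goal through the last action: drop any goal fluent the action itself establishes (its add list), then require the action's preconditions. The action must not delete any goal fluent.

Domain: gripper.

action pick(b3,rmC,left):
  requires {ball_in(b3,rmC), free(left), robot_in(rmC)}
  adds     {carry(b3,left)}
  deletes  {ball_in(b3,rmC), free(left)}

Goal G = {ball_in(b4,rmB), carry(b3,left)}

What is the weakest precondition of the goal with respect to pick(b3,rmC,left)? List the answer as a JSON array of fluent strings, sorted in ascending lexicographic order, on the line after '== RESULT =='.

Compute (G \ add) ∪ pre:
  G ∩ del = {}  (empty — regression defined)
  G \ add = {ball_in(b4,rmB), carry(b3,left)} \ {carry(b3,left)} = {ball_in(b4,rmB)}
  ∪ pre   = {ball_in(b4,rmB)} ∪ {ball_in(b3,rmC), free(left), robot_in(rmC)}
          = {ball_in(b3,rmC), ball_in(b4,rmB), free(left), robot_in(rmC)}

== RESULT ==
["ball_in(b3,rmC)", "ball_in(b4,rmB)", "free(left)", "robot_in(rmC)"]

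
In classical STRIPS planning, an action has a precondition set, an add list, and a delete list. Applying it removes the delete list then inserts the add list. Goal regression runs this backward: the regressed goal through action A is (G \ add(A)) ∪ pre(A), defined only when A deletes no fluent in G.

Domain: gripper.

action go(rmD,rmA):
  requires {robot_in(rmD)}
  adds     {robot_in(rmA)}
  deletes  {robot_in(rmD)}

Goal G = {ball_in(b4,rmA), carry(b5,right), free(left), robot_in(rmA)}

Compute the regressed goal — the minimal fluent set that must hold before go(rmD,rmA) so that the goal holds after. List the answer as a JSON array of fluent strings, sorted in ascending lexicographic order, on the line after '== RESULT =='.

Compute (G \ add) ∪ pre:
  G ∩ del = {}  (empty — regression defined)
  G \ add = {ball_in(b4,rmA), carry(b5,right), free(left), robot_in(rmA)} \ {robot_in(rmA)} = {ball_in(b4,rmA), carry(b5,right), free(left)}
  ∪ pre   = {ball_in(b4,rmA), carry(b5,right), free(left)} ∪ {robot_in(rmD)}
          = {ball_in(b4,rmA), carry(b5,right), free(left), robot_in(rmD)}

== RESULT ==
["ball_in(b4,rmA)", "carry(b5,right)", "free(left)", "robot_in(rmD)"]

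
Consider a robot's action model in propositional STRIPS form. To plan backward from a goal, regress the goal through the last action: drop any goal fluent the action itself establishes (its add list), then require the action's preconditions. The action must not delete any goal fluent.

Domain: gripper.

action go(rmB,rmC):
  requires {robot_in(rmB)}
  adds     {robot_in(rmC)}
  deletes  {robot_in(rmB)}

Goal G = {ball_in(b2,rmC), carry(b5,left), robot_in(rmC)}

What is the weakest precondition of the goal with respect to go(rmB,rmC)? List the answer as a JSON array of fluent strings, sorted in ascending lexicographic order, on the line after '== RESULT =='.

Regress:
  G ∩ del = {}  (empty — regression defined)
  G \ add = {ball_in(b2,rmC), carry(b5,left), robot_in(rmC)} \ {robot_in(rmC)} = {ball_in(b2,rmC), carry(b5,left)}
  ∪ pre   = {ball_in(b2,rmC), carry(b5,left)} ∪ {robot_in(rmB)}
          = {ball_in(b2,rmC), carry(b5,left), robot_in(rmB)}

== RESULT ==
["ball_in(b2,rmC)", "carry(b5,left)", "robot_in(rmB)"]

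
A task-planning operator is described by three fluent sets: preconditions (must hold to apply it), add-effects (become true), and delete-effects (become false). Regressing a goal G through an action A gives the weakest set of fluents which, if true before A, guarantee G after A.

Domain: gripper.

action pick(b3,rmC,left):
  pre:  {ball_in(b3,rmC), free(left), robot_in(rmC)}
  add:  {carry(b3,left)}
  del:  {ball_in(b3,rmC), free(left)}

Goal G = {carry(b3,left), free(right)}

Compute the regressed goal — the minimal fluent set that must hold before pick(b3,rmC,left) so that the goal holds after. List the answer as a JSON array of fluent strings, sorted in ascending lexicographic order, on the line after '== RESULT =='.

Compute (G \ add) ∪ pre:
  G ∩ del = {}  (empty — regression defined)
  G \ add = {carry(b3,left), free(right)} \ {carry(b3,left)} = {free(right)}
  ∪ pre   = {free(right)} ∪ {ball_in(b3,rmC), free(left), robot_in(rmC)}
          = {ball_in(b3,rmC), free(left), free(right), robot_in(rmC)}

== RESULT ==
["ball_in(b3,rmC)", "free(left)", "free(right)", "robot_in(rmC)"]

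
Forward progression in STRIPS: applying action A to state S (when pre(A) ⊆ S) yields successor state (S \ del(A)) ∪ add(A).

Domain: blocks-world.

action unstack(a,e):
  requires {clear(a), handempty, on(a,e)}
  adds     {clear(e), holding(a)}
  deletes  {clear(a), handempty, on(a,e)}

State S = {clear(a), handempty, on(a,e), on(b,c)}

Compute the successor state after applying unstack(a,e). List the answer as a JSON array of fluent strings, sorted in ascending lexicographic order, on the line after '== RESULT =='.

Compute (S \ del) ∪ add:
  pre ⊆ S: {clear(a), handempty, on(a,e)} ⊆ S  — applicable
  S \ del = {on(b,c)}
  ∪ add   = {clear(e), holding(a), on(b,c)}

== RESULT ==
["clear(e)", "holding(a)", "on(b,c)"]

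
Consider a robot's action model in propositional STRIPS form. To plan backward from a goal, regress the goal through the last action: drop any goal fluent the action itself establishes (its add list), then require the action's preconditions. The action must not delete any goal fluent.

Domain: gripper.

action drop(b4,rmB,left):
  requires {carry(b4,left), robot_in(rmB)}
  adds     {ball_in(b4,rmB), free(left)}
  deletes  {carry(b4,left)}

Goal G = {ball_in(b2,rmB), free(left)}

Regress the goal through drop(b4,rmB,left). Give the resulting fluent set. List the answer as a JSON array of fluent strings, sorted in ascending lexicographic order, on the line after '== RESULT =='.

Regress:
  G ∩ del = {}  (empty — regression defined)
  G \ add = {ball_in(b2,rmB), free(left)} \ {ball_in(b4,rmB), free(left)} = {ball_in(b2,rmB)}
  ∪ pre   = {ball_in(b2,rmB)} ∪ {carry(b4,left), robot_in(rmB)}
          = {ball_in(b2,rmB), carry(b4,left), robot_in(rmB)}

== RESULT ==
["ball_in(b2,rmB)", "carry(b4,left)", "robot_in(rmB)"]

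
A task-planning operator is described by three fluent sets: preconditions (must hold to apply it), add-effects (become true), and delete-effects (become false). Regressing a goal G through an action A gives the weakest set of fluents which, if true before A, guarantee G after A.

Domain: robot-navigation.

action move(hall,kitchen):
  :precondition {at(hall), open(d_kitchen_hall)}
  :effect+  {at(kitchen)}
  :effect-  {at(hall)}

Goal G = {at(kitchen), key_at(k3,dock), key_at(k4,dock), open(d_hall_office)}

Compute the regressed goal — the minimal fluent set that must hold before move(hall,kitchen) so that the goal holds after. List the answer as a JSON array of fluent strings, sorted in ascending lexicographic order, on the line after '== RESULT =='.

Compute (G \ add) ∪ pre:
  G ∩ del = {}  (empty — regression defined)
  G \ add = {at(kitchen), key_at(k3,dock), key_at(k4,dock), open(d_hall_office)} \ {at(kitchen)} = {key_at(k3,dock), key_at(k4,dock), open(d_hall_office)}
  ∪ pre   = {key_at(k3,dock), key_at(k4,dock), open(d_hall_office)} ∪ {at(hall), open(d_kitchen_hall)}
          = {at(hall), key_at(k3,dock), key_at(k4,dock), open(d_hall_office), open(d_kitchen_hall)}

== RESULT ==
["at(hall)", "key_at(k3,dock)", "key_at(k4,dock)", "open(d_hall_office)", "open(d_kitchen_hall)"]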